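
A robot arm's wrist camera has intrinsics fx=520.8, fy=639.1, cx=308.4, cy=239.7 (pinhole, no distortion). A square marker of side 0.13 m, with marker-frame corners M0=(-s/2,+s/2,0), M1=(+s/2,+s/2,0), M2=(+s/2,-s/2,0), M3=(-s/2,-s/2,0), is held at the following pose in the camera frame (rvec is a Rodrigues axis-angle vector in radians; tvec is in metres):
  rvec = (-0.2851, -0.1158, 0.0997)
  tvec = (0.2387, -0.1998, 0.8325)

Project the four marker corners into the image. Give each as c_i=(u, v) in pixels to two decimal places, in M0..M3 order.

c0=(417.50, 124.80) c1=(497.35, 138.19) c2=(495.60, 50.09) c3=(419.24, 35.93)

Intrinsics K: fx=520.8, fy=639.1, cx=308.4, cy=239.7
Marker side s = 0.13 m; corners in marker frame (Z=0):
  M0 = (-0.0650, +0.0650, 0)
  M1 = (+0.0650, +0.0650, 0)
  M2 = (+0.0650, -0.0650, 0)
  M3 = (-0.0650, -0.0650, 0)
rvec = (-0.2851, -0.1158, 0.0997), |rvec| = θ = 0.32347 rad = 18.533°
Rodrigues: sinθ=0.31786, 1−cosθ=0.05186; R = I + sinθ·[k]× + (1−cosθ)·[k]×²:
    [+0.98843 -0.08161 -0.12788]
    [+0.11433 +0.95479 +0.27443]
    [+0.09970 -0.28588 +0.95307]
t = (0.2387, -0.1998, 0.8325) m
M0: Pc = R·M0+t = (+0.16915, -0.14517, +0.80744); u = 520.8·(+0.16915)/0.80744 + 308.4 = 417.5010, v = 639.1·(-0.14517)/0.80744 + 239.7 = 124.7950
M1: Pc = R·M1+t = (+0.29764, -0.13031, +0.82040); u = 520.8·(+0.29764)/0.82040 + 308.4 = 497.3479, v = 639.1·(-0.13031)/0.82040 + 239.7 = 138.1892
M2: Pc = R·M2+t = (+0.30825, -0.25443, +0.85756); u = 520.8·(+0.30825)/0.85756 + 308.4 = 495.6023, v = 639.1·(-0.25443)/0.85756 + 239.7 = 50.0861
M3: Pc = R·M3+t = (+0.17976, -0.26929, +0.84460); u = 520.8·(+0.17976)/0.84460 + 308.4 = 419.2420, v = 639.1·(-0.26929)/0.84460 + 239.7 = 35.9293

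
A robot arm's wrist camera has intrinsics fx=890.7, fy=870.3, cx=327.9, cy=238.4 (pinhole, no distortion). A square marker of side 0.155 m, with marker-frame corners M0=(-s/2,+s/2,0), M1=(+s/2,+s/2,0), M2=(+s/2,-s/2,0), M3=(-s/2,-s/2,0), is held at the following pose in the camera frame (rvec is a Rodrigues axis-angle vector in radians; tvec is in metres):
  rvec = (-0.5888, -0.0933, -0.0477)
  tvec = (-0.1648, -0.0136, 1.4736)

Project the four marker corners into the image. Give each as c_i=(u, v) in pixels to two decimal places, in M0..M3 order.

Intrinsics K: fx=890.7, fy=870.3, cx=327.9, cy=238.4
Marker side s = 0.155 m; corners in marker frame (Z=0):
  M0 = (-0.0775, +0.0775, 0)
  M1 = (+0.0775, +0.0775, 0)
  M2 = (+0.0775, -0.0775, 0)
  M3 = (-0.0775, -0.0775, 0)
rvec = (-0.5888, -0.0933, -0.0477), |rvec| = θ = 0.59805 rad = 34.266°
Rodrigues: sinθ=0.56303, 1−cosθ=0.17357; R = I + sinθ·[k]× + (1−cosθ)·[k]×²:
    [+0.99467 +0.07157 -0.07421]
    [-0.01825 +0.83066 +0.55648]
    [+0.10147 -0.55216 +0.82754]
t = (-0.1648, -0.0136, 1.4736) m
M0: Pc = R·M0+t = (-0.23634, +0.05219, +1.42294); u = 890.7·(-0.23634)/1.42294 + 327.9 = 179.9611, v = 870.3·(+0.05219)/1.42294 + 238.4 = 270.3206
M1: Pc = R·M1+t = (-0.08217, +0.04936, +1.43867); u = 890.7·(-0.08217)/1.43867 + 327.9 = 277.0296, v = 870.3·(+0.04936)/1.43867 + 238.4 = 268.2606
M2: Pc = R·M2+t = (-0.09326, -0.07939, +1.52426); u = 890.7·(-0.09326)/1.52426 + 327.9 = 273.4039, v = 870.3·(-0.07939)/1.52426 + 238.4 = 193.0708
M3: Pc = R·M3+t = (-0.24743, -0.07656, +1.50853); u = 890.7·(-0.24743)/1.50853 + 327.9 = 181.8048, v = 870.3·(-0.07656)/1.50853 + 238.4 = 194.2300

c0=(179.96, 270.32) c1=(277.03, 268.26) c2=(273.40, 193.07) c3=(181.80, 194.23)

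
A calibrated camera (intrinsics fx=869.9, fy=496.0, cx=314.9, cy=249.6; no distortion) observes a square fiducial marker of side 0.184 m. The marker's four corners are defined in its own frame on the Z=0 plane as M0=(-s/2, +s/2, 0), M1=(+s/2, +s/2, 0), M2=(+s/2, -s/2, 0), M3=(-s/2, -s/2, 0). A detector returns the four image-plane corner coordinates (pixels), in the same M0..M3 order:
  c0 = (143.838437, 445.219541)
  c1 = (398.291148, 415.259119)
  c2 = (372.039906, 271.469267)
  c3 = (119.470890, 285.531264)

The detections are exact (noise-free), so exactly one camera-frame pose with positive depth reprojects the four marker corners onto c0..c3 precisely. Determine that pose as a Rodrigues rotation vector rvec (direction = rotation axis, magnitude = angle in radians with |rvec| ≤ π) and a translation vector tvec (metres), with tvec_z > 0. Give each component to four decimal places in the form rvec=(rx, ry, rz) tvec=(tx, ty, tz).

rvec=(-0.0748, -0.3409, -0.0892) tvec=(-0.0349, 0.1266, 0.6064)

Intrinsics K: fx=869.9, fy=496.0, cx=314.9, cy=249.6
Marker side s = 0.184 m; corners in marker frame (Z=0):
  M0 = (-0.0920, +0.0920, 0)
  M1 = (+0.0920, +0.0920, 0)
  M2 = (+0.0920, -0.0920, 0)
  M3 = (-0.0920, -0.0920, 0)
Detected image corners:
  c0 = (143.838437, 445.219541) px
  c1 = (398.291148, 415.259119) px
  c2 = (372.039906, 271.469267) px
  c3 = (119.470890, 285.531264) px
Planar DLT: solve 8×8 A·h = b for H (H[2,2]=1):
  H  [+1521.28456 +113.04563 +264.77677]
  H  [+77.61608 +788.49665 +353.13833]
  H  [+0.55552 -0.09584 +1.00000]
B = K⁻¹H; ‖b₁‖=1.648984, ‖b₂‖=1.648984; λ = 2/(‖b₁‖+‖b₂‖) = 0.606434, sign → tz>0 ⇒ λ=+0.606434
r₁ = λ·B[:,0] = (+0.93858,-0.07463,+0.33689); r₂ = λ·B[:,1] = (+0.09985,+0.99330,-0.05812)
r₃ = r₁×r₂ = (-0.33030,+0.08819,+0.93975); SVD([r₁ r₂ r₃]) → R = UVᵀ:
  R  [+0.93858 +0.09985 -0.33030]
  R  [-0.07463 +0.99330 +0.08819]
  R  [+0.33689 -0.05812 +0.93975]
t = (-0.03494, +0.12659, +0.60643) m
tr R = 2.871634; θ = arccos((tr R − 1)/2) = 0.360227 rad = 20.639°
axis k = ((R−Rᵀ)₃₂, (R−Rᵀ)₁₃, (R−Rᵀ)₂₁) / (2 sinθ) = (-0.207545, -0.946397, -0.247502)
rvec = θ·k = (-0.074763, -0.340918, -0.089157)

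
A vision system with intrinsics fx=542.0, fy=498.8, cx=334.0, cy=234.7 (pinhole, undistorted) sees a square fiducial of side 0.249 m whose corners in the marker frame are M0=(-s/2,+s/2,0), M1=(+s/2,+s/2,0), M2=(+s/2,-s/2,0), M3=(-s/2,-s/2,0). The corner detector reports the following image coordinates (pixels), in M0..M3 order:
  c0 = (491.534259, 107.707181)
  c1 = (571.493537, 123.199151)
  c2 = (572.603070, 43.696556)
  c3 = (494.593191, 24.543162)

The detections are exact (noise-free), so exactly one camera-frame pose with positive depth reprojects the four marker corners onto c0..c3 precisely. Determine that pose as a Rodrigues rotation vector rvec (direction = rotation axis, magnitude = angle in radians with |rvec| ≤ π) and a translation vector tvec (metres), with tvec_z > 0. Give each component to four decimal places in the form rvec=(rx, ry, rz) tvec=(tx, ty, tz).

Intrinsics K: fx=542.0, fy=498.8, cx=334.0, cy=234.7
Marker side s = 0.249 m; corners in marker frame (Z=0):
  M0 = (-0.1245, +0.1245, 0)
  M1 = (+0.1245, +0.1245, 0)
  M2 = (+0.1245, -0.1245, 0)
  M3 = (-0.1245, -0.1245, 0)
Detected image corners:
  c0 = (491.534259, 107.707181) px
  c1 = (571.493537, 123.199151) px
  c2 = (572.603070, 43.696556) px
  c3 = (494.593191, 24.543162) px
Planar DLT: solve 8×8 A·h = b for H (H[2,2]=1):
  H  [+424.08574 -58.23775 +533.55536]
  H  [+84.67020 +319.43943 +74.52800]
  H  [+0.20078 -0.09382 +1.00000]
B = K⁻¹H; ‖b₁‖=0.692741, ‖b₂‖=0.692741; λ = 2/(‖b₁‖+‖b₂‖) = 1.443540, sign → tz>0 ⇒ λ=+1.443540
r₁ = λ·B[:,0] = (+0.95089,+0.10867,+0.28983); r₂ = λ·B[:,1] = (-0.07165,+0.98819,-0.13544)
r₃ = r₁×r₂ = (-0.30112,+0.10802,+0.94745); SVD([r₁ r₂ r₃]) → R = UVᵀ:
  R  [+0.95089 -0.07165 -0.30112]
  R  [+0.10867 +0.98819 +0.10802]
  R  [+0.28983 -0.13544 +0.94745]
t = (+0.53149, -0.46354, +1.44354) m
tr R = 2.886530; θ = arccos((tr R − 1)/2) = 0.338467 rad = 19.393°
axis k = ((R−Rᵀ)₃₂, (R−Rᵀ)₁₃, (R−Rᵀ)₂₁) / (2 sinθ) = (-0.366601, -0.889876, +0.271523)
rvec = θ·k = (-0.124082, -0.301193, +0.091901)

rvec=(-0.1241, -0.3012, 0.0919) tvec=(0.5315, -0.4635, 1.4435)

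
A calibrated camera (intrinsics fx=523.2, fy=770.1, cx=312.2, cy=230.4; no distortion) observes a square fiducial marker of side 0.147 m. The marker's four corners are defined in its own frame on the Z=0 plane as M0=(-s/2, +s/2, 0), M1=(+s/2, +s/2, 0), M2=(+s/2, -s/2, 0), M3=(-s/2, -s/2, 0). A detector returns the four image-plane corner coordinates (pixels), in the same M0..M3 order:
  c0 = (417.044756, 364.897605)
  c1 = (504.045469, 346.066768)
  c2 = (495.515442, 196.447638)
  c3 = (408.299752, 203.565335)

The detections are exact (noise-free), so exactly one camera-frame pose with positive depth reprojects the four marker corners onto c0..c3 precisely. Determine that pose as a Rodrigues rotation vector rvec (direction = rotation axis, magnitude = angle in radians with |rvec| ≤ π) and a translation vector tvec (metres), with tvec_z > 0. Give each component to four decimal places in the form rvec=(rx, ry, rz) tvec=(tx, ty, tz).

Intrinsics K: fx=523.2, fy=770.1, cx=312.2, cy=230.4
Marker side s = 0.147 m; corners in marker frame (Z=0):
  M0 = (-0.0735, +0.0735, 0)
  M1 = (+0.0735, +0.0735, 0)
  M2 = (+0.0735, -0.0735, 0)
  M3 = (-0.0735, -0.0735, 0)
Detected image corners:
  c0 = (417.044756, 364.897605) px
  c1 = (504.045469, 346.066768) px
  c2 = (495.515442, 196.447638) px
  c3 = (408.299752, 203.565335) px
Planar DLT: solve 8×8 A·h = b for H (H[2,2]=1):
  H  [+825.10547 +43.33324 +457.84725]
  H  [+53.40010 +1046.79125 +277.30847]
  H  [+0.50968 -0.03375 +1.00000]
B = K⁻¹H; ‖b₁‖=1.373670, ‖b₂‖=1.373670; λ = 2/(‖b₁‖+‖b₂‖) = 0.727977, sign → tz>0 ⇒ λ=+0.727977
r₁ = λ·B[:,0] = (+0.92664,-0.06053,+0.37104); r₂ = λ·B[:,1] = (+0.07495,+0.99688,-0.02457)
r₃ = r₁×r₂ = (-0.36839,+0.05058,+0.92829); SVD([r₁ r₂ r₃]) → R = UVᵀ:
  R  [+0.92664 +0.07495 -0.36839]
  R  [-0.06053 +0.99688 +0.05058]
  R  [+0.37104 -0.02457 +0.92829]
t = (+0.20265, +0.04434, +0.72798) m
tr R = 2.851820; θ = arccos((tr R − 1)/2) = 0.387359 rad = 22.194°
axis k = ((R−Rᵀ)₃₂, (R−Rᵀ)₁₃, (R−Rᵀ)₂₁) / (2 sinθ) = (-0.099470, -0.978747, -0.179332)
rvec = θ·k = (-0.038530, -0.379126, -0.069466)

rvec=(-0.0385, -0.3791, -0.0695) tvec=(0.2027, 0.0443, 0.7280)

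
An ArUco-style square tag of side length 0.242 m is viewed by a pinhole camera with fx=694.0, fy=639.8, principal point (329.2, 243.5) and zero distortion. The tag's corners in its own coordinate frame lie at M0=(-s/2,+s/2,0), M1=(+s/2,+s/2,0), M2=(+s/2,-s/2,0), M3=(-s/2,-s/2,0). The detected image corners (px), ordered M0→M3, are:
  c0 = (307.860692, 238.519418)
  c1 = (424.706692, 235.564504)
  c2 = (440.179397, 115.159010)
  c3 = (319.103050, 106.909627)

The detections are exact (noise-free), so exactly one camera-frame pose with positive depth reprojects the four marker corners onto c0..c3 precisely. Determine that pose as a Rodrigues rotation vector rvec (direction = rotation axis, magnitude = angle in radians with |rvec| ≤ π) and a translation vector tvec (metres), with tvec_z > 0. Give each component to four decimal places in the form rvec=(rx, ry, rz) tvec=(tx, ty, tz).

Intrinsics K: fx=694.0, fy=639.8, cx=329.2, cy=243.5
Marker side s = 0.242 m; corners in marker frame (Z=0):
  M0 = (-0.1210, +0.1210, 0)
  M1 = (+0.1210, +0.1210, 0)
  M2 = (+0.1210, -0.1210, 0)
  M3 = (-0.1210, -0.1210, 0)
Detected image corners:
  c0 = (307.860692, 238.519418) px
  c1 = (424.706692, 235.564504) px
  c2 = (440.179397, 115.159010) px
  c3 = (319.103050, 106.909627) px
Planar DLT: solve 8×8 A·h = b for H (H[2,2]=1):
  H  [+626.94225 +14.44618 +375.42677]
  H  [+73.67306 +552.35180 +175.52773]
  H  [+0.36348 +0.18776 +1.00000]
B = K⁻¹H; ‖b₁‖=0.816673, ‖b₂‖=0.816673; λ = 2/(‖b₁‖+‖b₂‖) = 1.224480, sign → tz>0 ⇒ λ=+1.224480
r₁ = λ·B[:,0] = (+0.89504,-0.02839,+0.44508); r₂ = λ·B[:,1] = (-0.08357,+0.96962,+0.22991)
r₃ = r₁×r₂ = (-0.43808,-0.24297,+0.86548); SVD([r₁ r₂ r₃]) → R = UVᵀ:
  R  [+0.89504 -0.08357 -0.43808]
  R  [-0.02839 +0.96962 -0.24297]
  R  [+0.44508 +0.22991 +0.86548]
t = (+0.08156, -0.13009, +1.22448) m
tr R = 2.730135; θ = arccos((tr R − 1)/2) = 0.525512 rad = 30.110°
axis k = ((R−Rᵀ)₃₂, (R−Rᵀ)₁₃, (R−Rᵀ)₂₁) / (2 sinθ) = (+0.471317, -0.880248, +0.054994)
rvec = θ·k = (+0.247683, -0.462580, +0.028900)

rvec=(0.2477, -0.4626, 0.0289) tvec=(0.0816, -0.1301, 1.2245)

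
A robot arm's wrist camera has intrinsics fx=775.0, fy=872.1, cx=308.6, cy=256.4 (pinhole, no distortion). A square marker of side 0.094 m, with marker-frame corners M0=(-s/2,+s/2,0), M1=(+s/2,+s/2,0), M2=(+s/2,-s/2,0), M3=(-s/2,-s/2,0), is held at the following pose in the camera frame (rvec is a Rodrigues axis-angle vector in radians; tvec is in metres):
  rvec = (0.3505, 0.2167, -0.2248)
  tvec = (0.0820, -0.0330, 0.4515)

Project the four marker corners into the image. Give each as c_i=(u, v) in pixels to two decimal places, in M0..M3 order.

Intrinsics K: fx=775.0, fy=872.1, cx=308.6, cy=256.4
Marker side s = 0.094 m; corners in marker frame (Z=0):
  M0 = (-0.0470, +0.0470, 0)
  M1 = (+0.0470, +0.0470, 0)
  M2 = (+0.0470, -0.0470, 0)
  M3 = (-0.0470, -0.0470, 0)
rvec = (0.3505, 0.2167, -0.2248), |rvec| = θ = 0.46941 rad = 26.895°
Rodrigues: sinθ=0.45236, 1−cosθ=0.10816; R = I + sinθ·[k]× + (1−cosθ)·[k]×²:
    [+0.95214 +0.25392 +0.17015]
    [-0.17935 +0.91489 -0.36168]
    [-0.24751 +0.31386 +0.91664]
t = (0.0820, -0.0330, 0.4515) m
M0: Pc = R·M0+t = (+0.04918, +0.01843, +0.47788); u = 775.0·(+0.04918)/0.47788 + 308.6 = 388.3626, v = 872.1·(+0.01843)/0.47788 + 256.4 = 290.0318
M1: Pc = R·M1+t = (+0.13868, +0.00157, +0.45462); u = 775.0·(+0.13868)/0.45462 + 308.6 = 545.0198, v = 872.1·(+0.00157)/0.45462 + 256.4 = 259.4122
M2: Pc = R·M2+t = (+0.11482, -0.08443, +0.42512); u = 775.0·(+0.11482)/0.42512 + 308.6 = 517.9141, v = 872.1·(-0.08443)/0.42512 + 256.4 = 83.1985
M3: Pc = R·M3+t = (+0.02532, -0.06757, +0.44838); u = 775.0·(+0.02532)/0.44838 + 308.6 = 352.3557, v = 872.1·(-0.06757)/0.44838 + 256.4 = 124.9762

c0=(388.36, 290.03) c1=(545.02, 259.41) c2=(517.91, 83.20) c3=(352.36, 124.98)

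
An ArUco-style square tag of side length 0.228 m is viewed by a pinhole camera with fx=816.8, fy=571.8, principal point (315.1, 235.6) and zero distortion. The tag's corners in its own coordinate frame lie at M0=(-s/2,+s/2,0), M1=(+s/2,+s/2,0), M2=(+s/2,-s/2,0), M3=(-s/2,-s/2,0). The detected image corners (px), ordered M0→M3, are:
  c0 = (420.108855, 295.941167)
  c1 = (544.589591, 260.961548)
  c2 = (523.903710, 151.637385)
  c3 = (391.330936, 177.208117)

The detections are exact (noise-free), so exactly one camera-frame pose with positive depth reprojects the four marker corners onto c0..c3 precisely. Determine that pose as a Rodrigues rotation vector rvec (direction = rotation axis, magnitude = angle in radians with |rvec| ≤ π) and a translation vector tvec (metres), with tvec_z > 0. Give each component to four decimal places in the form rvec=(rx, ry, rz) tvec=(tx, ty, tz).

Intrinsics K: fx=816.8, fy=571.8, cx=315.1, cy=235.6
Marker side s = 0.228 m; corners in marker frame (Z=0):
  M0 = (-0.1140, +0.1140, 0)
  M1 = (+0.1140, +0.1140, 0)
  M2 = (+0.1140, -0.1140, 0)
  M3 = (-0.1140, -0.1140, 0)
Detected image corners:
  c0 = (420.108855, 295.941167) px
  c1 = (544.589591, 260.961548) px
  c2 = (523.903710, 151.637385) px
  c3 = (391.330936, 177.208117) px
Planar DLT: solve 8×8 A·h = b for H (H[2,2]=1):
  H  [+757.91904 +199.97021 +473.29367]
  H  [-41.55911 +542.65582 +221.99945]
  H  [+0.41406 +0.19646 +1.00000]
B = K⁻¹H; ‖b₁‖=0.905944, ‖b₂‖=0.905944; λ = 2/(‖b₁‖+‖b₂‖) = 1.103821, sign → tz>0 ⇒ λ=+1.103821
r₁ = λ·B[:,0] = (+0.84793,-0.26855,+0.45705); r₂ = λ·B[:,1] = (+0.18658,+0.95821,+0.21686)
r₃ = r₁×r₂ = (-0.49619,-0.09861,+0.86260); SVD([r₁ r₂ r₃]) → R = UVᵀ:
  R  [+0.84793 +0.18658 -0.49619]
  R  [-0.26855 +0.95821 -0.09861]
  R  [+0.45705 +0.21686 +0.86260]
t = (+0.21378, -0.02625, +1.10382) m
tr R = 2.668735; θ = arccos((tr R − 1)/2) = 0.583812 rad = 33.450°
axis k = ((R−Rᵀ)₃₂, (R−Rᵀ)₁₃, (R−Rᵀ)₂₁) / (2 sinθ) = (+0.286159, -0.864680, -0.412845)
rvec = θ·k = (+0.167063, -0.504810, -0.241024)

rvec=(0.1671, -0.5048, -0.2410) tvec=(0.2138, -0.0263, 1.1038)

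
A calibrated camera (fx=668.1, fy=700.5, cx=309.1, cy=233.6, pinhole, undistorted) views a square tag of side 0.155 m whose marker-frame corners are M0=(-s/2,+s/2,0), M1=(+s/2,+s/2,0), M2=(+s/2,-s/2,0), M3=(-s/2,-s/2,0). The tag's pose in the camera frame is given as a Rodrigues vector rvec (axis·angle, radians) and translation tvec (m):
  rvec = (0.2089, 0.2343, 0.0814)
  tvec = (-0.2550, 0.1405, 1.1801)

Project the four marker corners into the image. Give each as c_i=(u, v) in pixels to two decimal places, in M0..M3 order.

c0=(125.03, 353.62) c1=(204.78, 366.71) c2=(206.78, 278.22) c3=(124.73, 267.33)

Intrinsics K: fx=668.1, fy=700.5, cx=309.1, cy=233.6
Marker side s = 0.155 m; corners in marker frame (Z=0):
  M0 = (-0.0775, +0.0775, 0)
  M1 = (+0.0775, +0.0775, 0)
  M2 = (+0.0775, -0.0775, 0)
  M3 = (-0.0775, -0.0775, 0)
rvec = (0.2089, 0.2343, 0.0814), |rvec| = θ = 0.32429 rad = 18.580°
Rodrigues: sinθ=0.31863, 1−cosθ=0.05212; R = I + sinθ·[k]× + (1−cosθ)·[k]×²:
    [+0.96951 -0.05572 +0.23864]
    [+0.10424 +0.97509 -0.19581]
    [-0.22179 +0.21471 +0.95116]
t = (-0.2550, 0.1405, 1.1801) m
M0: Pc = R·M0+t = (-0.33446, +0.20799, +1.21393); u = 668.1·(-0.33446)/1.21393 + 309.1 = 125.0286, v = 700.5·(+0.20799)/1.21393 + 233.6 = 353.6214
M1: Pc = R·M1+t = (-0.18418, +0.22415, +1.17955); u = 668.1·(-0.18418)/1.17955 + 309.1 = 204.7792, v = 700.5·(+0.22415)/1.17955 + 233.6 = 366.7146
M2: Pc = R·M2+t = (-0.17554, +0.07301, +1.14627); u = 668.1·(-0.17554)/1.14627 + 309.1 = 206.7844, v = 700.5·(+0.07301)/1.14627 + 233.6 = 278.2169
M3: Pc = R·M3+t = (-0.32582, +0.05685, +1.18065); u = 668.1·(-0.32582)/1.18065 + 309.1 = 124.7274, v = 700.5·(+0.05685)/1.18065 + 233.6 = 267.3314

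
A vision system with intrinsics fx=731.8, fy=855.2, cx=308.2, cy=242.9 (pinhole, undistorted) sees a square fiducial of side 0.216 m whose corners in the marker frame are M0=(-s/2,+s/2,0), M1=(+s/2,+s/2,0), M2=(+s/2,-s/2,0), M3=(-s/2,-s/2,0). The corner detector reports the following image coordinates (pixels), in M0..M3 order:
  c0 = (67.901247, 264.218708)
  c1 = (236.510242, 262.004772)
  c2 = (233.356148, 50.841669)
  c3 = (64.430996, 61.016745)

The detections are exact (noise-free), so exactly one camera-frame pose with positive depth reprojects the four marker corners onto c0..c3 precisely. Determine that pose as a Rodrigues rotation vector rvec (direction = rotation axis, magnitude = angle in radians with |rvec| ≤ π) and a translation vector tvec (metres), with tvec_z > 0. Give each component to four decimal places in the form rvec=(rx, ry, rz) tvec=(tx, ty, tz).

rvec=(0.0121, 0.1591, -0.0155) tvec=(-0.1943, -0.0868, 0.8927)

Intrinsics K: fx=731.8, fy=855.2, cx=308.2, cy=242.9
Marker side s = 0.216 m; corners in marker frame (Z=0):
  M0 = (-0.1080, +0.1080, 0)
  M1 = (+0.1080, +0.1080, 0)
  M2 = (+0.1080, -0.1080, 0)
  M3 = (-0.1080, -0.1080, 0)
Detected image corners:
  c0 = (67.901247, 264.218708) px
  c1 = (236.510242, 262.004772) px
  c2 = (233.356148, 50.841669) px
  c3 = (64.430996, 61.016745) px
Planar DLT: solve 8×8 A·h = b for H (H[2,2]=1):
  H  [+754.60049 +17.17840 +148.93390]
  H  [-56.97429 +960.76435 +159.71587]
  H  [-0.17753 +0.01216 +1.00000]
B = K⁻¹H; ‖b₁‖=1.120202, ‖b₂‖=1.120202; λ = 2/(‖b₁‖+‖b₂‖) = 0.892696, sign → tz>0 ⇒ λ=+0.892696
r₁ = λ·B[:,0] = (+0.98726,-0.01446,-0.15848); r₂ = λ·B[:,1] = (+0.01638,+0.99981,+0.01085)
r₃ = r₁×r₂ = (+0.15830,-0.01331,+0.98730); SVD([r₁ r₂ r₃]) → R = UVᵀ:
  R  [+0.98726 +0.01638 +0.15830]
  R  [-0.01446 +0.99981 -0.01331]
  R  [-0.15848 +0.01085 +0.98730]
t = (-0.19428, -0.08683, +0.89270) m
tr R = 2.974365; θ = arccos((tr R − 1)/2) = 0.160282 rad = 9.183°
axis k = ((R−Rᵀ)₃₂, (R−Rᵀ)₁₃, (R−Rᵀ)₂₁) / (2 sinθ) = (+0.075702, +0.992437, -0.096629)
rvec = θ·k = (+0.012134, +0.159070, -0.015488)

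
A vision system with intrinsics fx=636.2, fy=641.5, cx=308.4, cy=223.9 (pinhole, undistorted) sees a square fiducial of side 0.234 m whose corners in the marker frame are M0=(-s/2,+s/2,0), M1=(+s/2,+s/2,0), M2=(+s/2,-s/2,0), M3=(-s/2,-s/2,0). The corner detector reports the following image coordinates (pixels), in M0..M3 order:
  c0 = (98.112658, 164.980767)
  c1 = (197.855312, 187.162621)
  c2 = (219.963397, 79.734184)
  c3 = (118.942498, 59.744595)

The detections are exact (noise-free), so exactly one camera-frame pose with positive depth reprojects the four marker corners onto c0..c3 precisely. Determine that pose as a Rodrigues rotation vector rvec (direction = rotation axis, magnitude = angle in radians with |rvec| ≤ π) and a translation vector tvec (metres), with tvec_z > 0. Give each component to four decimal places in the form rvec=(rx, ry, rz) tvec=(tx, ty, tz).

rvec=(0.0331, 0.1368, 0.2160) tvec=(-0.3281, -0.2185, 1.3889)

Intrinsics K: fx=636.2, fy=641.5, cx=308.4, cy=223.9
Marker side s = 0.234 m; corners in marker frame (Z=0):
  M0 = (-0.1170, +0.1170, 0)
  M1 = (+0.1170, +0.1170, 0)
  M2 = (+0.1170, -0.1170, 0)
  M3 = (-0.1170, -0.1170, 0)
Detected image corners:
  c0 = (98.112658, 164.980767) px
  c1 = (197.855312, 187.162621) px
  c2 = (219.963397, 79.734184) px
  c3 = (118.942498, 59.744595) px
Planar DLT: solve 8×8 A·h = b for H (H[2,2]=1):
  H  [+413.91268 -86.30081 +158.11847]
  H  [+78.46800 +458.55395 +123.00080]
  H  [-0.09487 +0.03413 +1.00000]
B = K⁻¹H; ‖b₁‖=0.720001, ‖b₂‖=0.720001; λ = 2/(‖b₁‖+‖b₂‖) = 1.388887, sign → tz>0 ⇒ λ=+1.388887
r₁ = λ·B[:,0] = (+0.96749,+0.21588,-0.13177); r₂ = λ·B[:,1] = (-0.21138,+0.97625,+0.04740)
r₃ = r₁×r₂ = (+0.13887,-0.01800,+0.99015); SVD([r₁ r₂ r₃]) → R = UVᵀ:
  R  [+0.96749 -0.21138 +0.13887]
  R  [+0.21588 +0.97625 -0.01800]
  R  [-0.13177 +0.04740 +0.99015]
t = (-0.32808, -0.21845, +1.38889) m
tr R = 2.933888; θ = arccos((tr R − 1)/2) = 0.257835 rad = 14.773°
axis k = ((R−Rᵀ)₃₂, (R−Rᵀ)₁₃, (R−Rᵀ)₂₁) / (2 sinθ) = (+0.128246, +0.530699, +0.837802)
rvec = θ·k = (+0.033066, +0.136833, +0.216015)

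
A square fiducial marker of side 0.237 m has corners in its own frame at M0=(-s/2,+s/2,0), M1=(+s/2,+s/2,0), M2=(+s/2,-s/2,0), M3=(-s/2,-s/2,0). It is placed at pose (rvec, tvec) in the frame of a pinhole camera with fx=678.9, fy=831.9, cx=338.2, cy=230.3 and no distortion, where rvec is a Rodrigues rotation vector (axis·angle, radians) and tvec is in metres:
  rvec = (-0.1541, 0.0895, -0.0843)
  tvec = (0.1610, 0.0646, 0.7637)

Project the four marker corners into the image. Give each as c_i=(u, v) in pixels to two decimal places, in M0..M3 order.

c0=(385.42, 441.91) c1=(603.83, 423.23) c2=(575.04, 162.65) c3=(367.58, 186.88)

Intrinsics K: fx=678.9, fy=831.9, cx=338.2, cy=230.3
Marker side s = 0.237 m; corners in marker frame (Z=0):
  M0 = (-0.1185, +0.1185, 0)
  M1 = (+0.1185, +0.1185, 0)
  M2 = (+0.1185, -0.1185, 0)
  M3 = (-0.1185, -0.1185, 0)
rvec = (-0.1541, 0.0895, -0.0843), |rvec| = θ = 0.19714 rad = 11.295°
Rodrigues: sinθ=0.19586, 1−cosθ=0.01937; R = I + sinθ·[k]× + (1−cosθ)·[k]×²:
    [+0.99247 +0.07688 +0.09540]
    [-0.09063 +0.98462 +0.14934]
    [-0.08245 -0.15686 +0.98417]
t = (0.1610, 0.0646, 0.7637) m
M0: Pc = R·M0+t = (+0.05250, +0.19202, +0.75488); u = 678.9·(+0.05250)/0.75488 + 338.2 = 385.4186, v = 831.9·(+0.19202)/0.75488 + 230.3 = 441.9083
M1: Pc = R·M1+t = (+0.28772, +0.17054, +0.73534); u = 678.9·(+0.28772)/0.73534 + 338.2 = 603.8337, v = 831.9·(+0.17054)/0.73534 + 230.3 = 423.2319
M2: Pc = R·M2+t = (+0.26950, -0.06282, +0.77252); u = 678.9·(+0.26950)/0.77252 + 338.2 = 575.0376, v = 831.9·(-0.06282)/0.77252 + 230.3 = 162.6540
M3: Pc = R·M3+t = (+0.03428, -0.04134, +0.79206); u = 678.9·(+0.03428)/0.79206 + 338.2 = 367.5845, v = 831.9·(-0.04134)/0.79206 + 230.3 = 186.8823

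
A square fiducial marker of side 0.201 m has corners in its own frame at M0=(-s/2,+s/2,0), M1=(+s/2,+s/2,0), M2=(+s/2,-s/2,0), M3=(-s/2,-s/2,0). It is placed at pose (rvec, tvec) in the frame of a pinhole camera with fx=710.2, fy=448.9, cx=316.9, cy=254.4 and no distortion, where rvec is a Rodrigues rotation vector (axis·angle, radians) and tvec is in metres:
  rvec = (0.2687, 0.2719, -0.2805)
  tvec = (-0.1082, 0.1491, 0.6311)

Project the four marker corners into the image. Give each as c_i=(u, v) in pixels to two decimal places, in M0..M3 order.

c0=(139.78, 428.94) c1=(334.59, 411.84) c2=(260.49, 279.60) c3=(59.09, 310.32)

Intrinsics K: fx=710.2, fy=448.9, cx=316.9, cy=254.4
Marker side s = 0.201 m; corners in marker frame (Z=0):
  M0 = (-0.1005, +0.1005, 0)
  M1 = (+0.1005, +0.1005, 0)
  M2 = (+0.1005, -0.1005, 0)
  M3 = (-0.1005, -0.1005, 0)
rvec = (0.2687, 0.2719, -0.2805), |rvec| = θ = 0.47414 rad = 27.166°
Rodrigues: sinθ=0.45657, 1−cosθ=0.11031; R = I + sinθ·[k]× + (1−cosθ)·[k]×²:
    [+0.92511 +0.30596 +0.22484]
    [-0.23426 +0.92596 -0.29617]
    [-0.29881 +0.22132 +0.92829]
t = (-0.1082, 0.1491, 0.6311) m
M0: Pc = R·M0+t = (-0.17043, +0.26570, +0.68337); u = 710.2·(-0.17043)/0.68337 + 316.9 = 139.7845, v = 448.9·(+0.26570)/0.68337 + 254.4 = 428.9367
M1: Pc = R·M1+t = (+0.01552, +0.21862, +0.62331); u = 710.2·(+0.01552)/0.62331 + 316.9 = 334.5866, v = 448.9·(+0.21862)/0.62331 + 254.4 = 411.8442
M2: Pc = R·M2+t = (-0.04597, +0.03250, +0.57883); u = 710.2·(-0.04597)/0.57883 + 316.9 = 260.4905, v = 448.9·(+0.03250)/0.57883 + 254.4 = 279.6032
M3: Pc = R·M3+t = (-0.23192, +0.07958, +0.63889); u = 710.2·(-0.23192)/0.63889 + 316.9 = 59.0902, v = 448.9·(+0.07958)/0.63889 + 254.4 = 310.3176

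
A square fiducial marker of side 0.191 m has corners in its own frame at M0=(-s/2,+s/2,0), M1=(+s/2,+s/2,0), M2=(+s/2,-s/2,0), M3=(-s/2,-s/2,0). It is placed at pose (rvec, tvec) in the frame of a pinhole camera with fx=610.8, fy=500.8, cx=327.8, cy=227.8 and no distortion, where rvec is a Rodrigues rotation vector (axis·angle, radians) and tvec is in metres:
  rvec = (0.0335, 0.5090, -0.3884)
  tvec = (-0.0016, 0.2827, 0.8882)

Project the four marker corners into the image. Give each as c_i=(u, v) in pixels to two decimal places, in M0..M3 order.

c0=(299.63, 446.36) c1=(408.43, 429.87) c2=(356.31, 322.48) c3=(254.02, 349.25)

Intrinsics K: fx=610.8, fy=500.8, cx=327.8, cy=227.8
Marker side s = 0.191 m; corners in marker frame (Z=0):
  M0 = (-0.0955, +0.0955, 0)
  M1 = (+0.0955, +0.0955, 0)
  M2 = (+0.0955, -0.0955, 0)
  M3 = (-0.0955, -0.0955, 0)
rvec = (0.0335, 0.5090, -0.3884), |rvec| = θ = 0.64114 rad = 36.734°
Rodrigues: sinθ=0.59811, 1−cosθ=0.19858; R = I + sinθ·[k]× + (1−cosθ)·[k]×²:
    [+0.80196 +0.37057 +0.46855]
    [-0.35409 +0.92658 -0.12676]
    [-0.48112 -0.06426 +0.87429]
t = (-0.0016, 0.2827, 0.8882) m
M0: Pc = R·M0+t = (-0.04280, +0.40500, +0.92801); u = 610.8·(-0.04280)/0.92801 + 327.8 = 299.6314, v = 500.8·(+0.40500)/0.92801 + 227.8 = 446.3601
M1: Pc = R·M1+t = (+0.11038, +0.33737, +0.83612); u = 610.8·(+0.11038)/0.83612 + 327.8 = 408.4322, v = 500.8·(+0.33737)/0.83612 + 227.8 = 429.8724
M2: Pc = R·M2+t = (+0.03960, +0.16040, +0.84839); u = 610.8·(+0.03960)/0.84839 + 327.8 = 356.3083, v = 500.8·(+0.16040)/0.84839 + 227.8 = 322.4808
M3: Pc = R·M3+t = (-0.11358, +0.22803, +0.94028); u = 610.8·(-0.11358)/0.94028 + 327.8 = 254.0218, v = 500.8·(+0.22803)/0.94028 + 227.8 = 349.2487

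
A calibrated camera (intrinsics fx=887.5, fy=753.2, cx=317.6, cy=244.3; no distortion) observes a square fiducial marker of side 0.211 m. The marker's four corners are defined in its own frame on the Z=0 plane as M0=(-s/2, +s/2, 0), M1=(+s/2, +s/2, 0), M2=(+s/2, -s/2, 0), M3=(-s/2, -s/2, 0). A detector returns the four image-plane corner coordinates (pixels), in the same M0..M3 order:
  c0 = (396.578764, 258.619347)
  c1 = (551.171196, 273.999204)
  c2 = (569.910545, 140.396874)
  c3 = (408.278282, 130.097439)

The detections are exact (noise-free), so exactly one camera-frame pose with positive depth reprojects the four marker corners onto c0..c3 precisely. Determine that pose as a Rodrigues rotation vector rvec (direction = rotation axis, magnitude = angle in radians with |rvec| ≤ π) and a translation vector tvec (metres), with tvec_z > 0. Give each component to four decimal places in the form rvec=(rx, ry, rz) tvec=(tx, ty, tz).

Intrinsics K: fx=887.5, fy=753.2, cx=317.6, cy=244.3
Marker side s = 0.211 m; corners in marker frame (Z=0):
  M0 = (-0.1055, +0.1055, 0)
  M1 = (+0.1055, +0.1055, 0)
  M2 = (+0.1055, -0.1055, 0)
  M3 = (-0.1055, -0.1055, 0)
Detected image corners:
  c0 = (396.578764, 258.619347) px
  c1 = (551.171196, 273.999204) px
  c2 = (569.910545, 140.396874) px
  c3 = (408.278282, 130.097439) px
Planar DLT: solve 8×8 A·h = b for H (H[2,2]=1):
  H  [+651.52139 +20.44296 +479.64220]
  H  [+20.44187 +659.34448 +201.96520]
  H  [-0.20248 +0.19153 +1.00000]
B = K⁻¹H; ‖b₁‖=0.836756, ‖b₂‖=0.836756; λ = 2/(‖b₁‖+‖b₂‖) = 1.195092, sign → tz>0 ⇒ λ=+1.195092
r₁ = λ·B[:,0] = (+0.96392,+0.11092,-0.24198); r₂ = λ·B[:,1] = (-0.05438,+0.97193,+0.22889)
r₃ = r₁×r₂ = (+0.26057,-0.20747,+0.94290); SVD([r₁ r₂ r₃]) → R = UVᵀ:
  R  [+0.96392 -0.05438 +0.26057]
  R  [+0.11092 +0.97193 -0.20747]
  R  [-0.24198 +0.22889 +0.94290]
t = (+0.21820, -0.06717, +1.19509) m
tr R = 2.878751; θ = arccos((tr R − 1)/2) = 0.349993 rad = 20.053°
axis k = ((R−Rᵀ)₃₂, (R−Rᵀ)₁₃, (R−Rᵀ)₂₁) / (2 sinθ) = (+0.636301, +0.732816, +0.241043)
rvec = θ·k = (+0.222701, +0.256480, +0.084363)

rvec=(0.2227, 0.2565, 0.0844) tvec=(0.2182, -0.0672, 1.1951)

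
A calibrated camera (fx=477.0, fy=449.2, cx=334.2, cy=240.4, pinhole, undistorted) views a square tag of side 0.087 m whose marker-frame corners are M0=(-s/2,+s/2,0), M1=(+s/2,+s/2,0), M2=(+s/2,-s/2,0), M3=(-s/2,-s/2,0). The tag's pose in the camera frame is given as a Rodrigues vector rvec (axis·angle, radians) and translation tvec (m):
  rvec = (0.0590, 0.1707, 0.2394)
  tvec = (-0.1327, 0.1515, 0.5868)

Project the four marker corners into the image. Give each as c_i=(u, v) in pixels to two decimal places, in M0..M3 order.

Intrinsics K: fx=477.0, fy=449.2, cx=334.2, cy=240.4
Marker side s = 0.087 m; corners in marker frame (Z=0):
  M0 = (-0.0435, +0.0435, 0)
  M1 = (+0.0435, +0.0435, 0)
  M2 = (+0.0435, -0.0435, 0)
  M3 = (-0.0435, -0.0435, 0)
rvec = (0.0590, 0.1707, 0.2394), |rvec| = θ = 0.29989 rad = 17.182°
Rodrigues: sinθ=0.29541, 1−cosθ=0.04463; R = I + sinθ·[k]× + (1−cosθ)·[k]×²:
    [+0.95710 -0.23083 +0.17516]
    [+0.24083 +0.96983 -0.03784]
    [-0.16114 +0.07840 +0.98381]
t = (-0.1327, 0.1515, 0.5868) m
M0: Pc = R·M0+t = (-0.18437, +0.18321, +0.59722); u = 477.0·(-0.18437)/0.59722 + 334.2 = 186.9397, v = 449.2·(+0.18321)/0.59722 + 240.4 = 378.2030
M1: Pc = R·M1+t = (-0.10111, +0.20416, +0.58320); u = 477.0·(-0.10111)/0.58320 + 334.2 = 251.5043, v = 449.2·(+0.20416)/0.58320 + 240.4 = 397.6534
M2: Pc = R·M2+t = (-0.08103, +0.11979, +0.57638); u = 477.0·(-0.08103)/0.57638 + 334.2 = 267.1453, v = 449.2·(+0.11979)/0.57638 + 240.4 = 333.7567
M3: Pc = R·M3+t = (-0.16429, +0.09884, +0.59040); u = 477.0·(-0.16429)/0.59040 + 334.2 = 201.4634, v = 449.2·(+0.09884)/0.59040 + 240.4 = 315.5988

c0=(186.94, 378.20) c1=(251.50, 397.65) c2=(267.15, 333.76) c3=(201.46, 315.60)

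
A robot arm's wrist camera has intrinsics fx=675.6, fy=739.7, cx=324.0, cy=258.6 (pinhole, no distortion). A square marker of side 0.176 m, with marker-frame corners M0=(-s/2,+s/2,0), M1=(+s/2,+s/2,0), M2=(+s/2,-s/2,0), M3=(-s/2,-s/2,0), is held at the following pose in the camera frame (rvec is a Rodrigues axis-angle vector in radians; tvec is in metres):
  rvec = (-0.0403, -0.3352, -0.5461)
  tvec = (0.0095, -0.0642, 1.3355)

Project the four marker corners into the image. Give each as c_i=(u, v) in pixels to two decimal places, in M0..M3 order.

Intrinsics K: fx=675.6, fy=739.7, cx=324.0, cy=258.6
Marker side s = 0.176 m; corners in marker frame (Z=0):
  M0 = (-0.0880, +0.0880, 0)
  M1 = (+0.0880, +0.0880, 0)
  M2 = (+0.0880, -0.0880, 0)
  M3 = (-0.0880, -0.0880, 0)
rvec = (-0.0403, -0.3352, -0.5461), |rvec| = θ = 0.64203 rad = 36.786°
Rodrigues: sinθ=0.59883, 1−cosθ=0.19912; R = I + sinθ·[k]× + (1−cosθ)·[k]×²:
    [+0.80166 +0.51587 -0.30201]
    [-0.50282 +0.85516 +0.12601]
    [+0.32327 +0.05084 +0.94494]
t = (0.0095, -0.0642, 1.3355) m
M0: Pc = R·M0+t = (-0.01565, +0.05530, +1.31153); u = 675.6·(-0.01565)/1.31153 + 324.0 = 315.9385, v = 739.7·(+0.05530)/1.31153 + 258.6 = 289.7903
M1: Pc = R·M1+t = (+0.12544, -0.03319, +1.36842); u = 675.6·(+0.12544)/1.36842 + 324.0 = 385.9323, v = 739.7·(-0.03319)/1.36842 + 258.6 = 240.6566
M2: Pc = R·M2+t = (+0.03465, -0.18370, +1.35947); u = 675.6·(+0.03465)/1.35947 + 324.0 = 341.2193, v = 739.7·(-0.18370)/1.35947 + 258.6 = 158.6464
M3: Pc = R·M3+t = (-0.10644, -0.09521, +1.30258); u = 675.6·(-0.10644)/1.30258 + 324.0 = 268.7918, v = 739.7·(-0.09521)/1.30258 + 258.6 = 204.5354

c0=(315.94, 289.79) c1=(385.93, 240.66) c2=(341.22, 158.65) c3=(268.79, 204.54)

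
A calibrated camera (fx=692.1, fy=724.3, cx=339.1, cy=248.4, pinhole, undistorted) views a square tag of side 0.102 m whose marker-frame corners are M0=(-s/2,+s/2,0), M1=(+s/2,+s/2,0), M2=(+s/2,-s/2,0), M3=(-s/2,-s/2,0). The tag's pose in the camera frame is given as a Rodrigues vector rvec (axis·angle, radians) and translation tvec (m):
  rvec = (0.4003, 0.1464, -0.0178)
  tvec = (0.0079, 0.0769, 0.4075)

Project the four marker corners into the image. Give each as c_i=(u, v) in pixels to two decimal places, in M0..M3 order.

Intrinsics K: fx=692.1, fy=724.3, cx=339.1, cy=248.4
Marker side s = 0.102 m; corners in marker frame (Z=0):
  M0 = (-0.0510, +0.0510, 0)
  M1 = (+0.0510, +0.0510, 0)
  M2 = (+0.0510, -0.0510, 0)
  M3 = (-0.0510, -0.0510, 0)
rvec = (0.4003, 0.1464, -0.0178), |rvec| = θ = 0.42660 rad = 24.443°
Rodrigues: sinθ=0.41378, 1−cosθ=0.08962; R = I + sinθ·[k]× + (1−cosθ)·[k]×²:
    [+0.98929 +0.04613 +0.13849]
    [+0.01160 +0.92093 -0.38955]
    [-0.14551 +0.38698 +0.91053]
t = (0.0079, 0.0769, 0.4075) m
M0: Pc = R·M0+t = (-0.04020, +0.12328, +0.43466); u = 692.1·(-0.04020)/0.43466 + 339.1 = 275.0878, v = 724.3·(+0.12328)/0.43466 + 248.4 = 453.8238
M1: Pc = R·M1+t = (+0.06071, +0.12446, +0.41982); u = 692.1·(+0.06071)/0.41982 + 339.1 = 439.1790, v = 724.3·(+0.12446)/0.41982 + 248.4 = 463.1267
M2: Pc = R·M2+t = (+0.05600, +0.03052, +0.38034); u = 692.1·(+0.05600)/0.38034 + 339.1 = 441.0042, v = 724.3·(+0.03052)/0.38034 + 248.4 = 306.5276
M3: Pc = R·M3+t = (-0.04491, +0.02934, +0.39518); u = 692.1·(-0.04491)/0.39518 + 339.1 = 260.4544, v = 724.3·(+0.02934)/0.39518 + 248.4 = 302.1768

c0=(275.09, 453.82) c1=(439.18, 463.13) c2=(441.00, 306.53) c3=(260.45, 302.18)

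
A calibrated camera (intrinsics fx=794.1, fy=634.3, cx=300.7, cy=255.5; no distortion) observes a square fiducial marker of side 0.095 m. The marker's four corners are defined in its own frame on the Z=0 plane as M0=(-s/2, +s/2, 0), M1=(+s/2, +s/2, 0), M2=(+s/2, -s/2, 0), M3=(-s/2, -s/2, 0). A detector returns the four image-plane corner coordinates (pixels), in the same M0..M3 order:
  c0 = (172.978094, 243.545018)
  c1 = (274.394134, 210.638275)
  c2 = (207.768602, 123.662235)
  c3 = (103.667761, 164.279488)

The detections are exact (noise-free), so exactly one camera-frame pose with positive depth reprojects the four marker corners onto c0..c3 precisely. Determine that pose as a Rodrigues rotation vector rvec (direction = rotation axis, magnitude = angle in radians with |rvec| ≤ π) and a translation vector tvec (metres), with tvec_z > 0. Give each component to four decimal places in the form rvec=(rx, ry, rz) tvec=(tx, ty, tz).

Intrinsics K: fx=794.1, fy=634.3, cx=300.7, cy=255.5
Marker side s = 0.095 m; corners in marker frame (Z=0):
  M0 = (-0.0475, +0.0475, 0)
  M1 = (+0.0475, +0.0475, 0)
  M2 = (+0.0475, -0.0475, 0)
  M3 = (-0.0475, -0.0475, 0)
Detected image corners:
  c0 = (172.978094, 243.545018) px
  c1 = (274.394134, 210.638275) px
  c2 = (207.768602, 123.662235) px
  c3 = (103.667761, 164.279488) px
Planar DLT: solve 8×8 A·h = b for H (H[2,2]=1):
  H  [+955.73053 +851.05141 +189.23820]
  H  [-508.29569 +1005.86478 +187.51516]
  H  [-0.66135 +0.71246 +1.00000]
B = K⁻¹H; ‖b₁‖=1.684514, ‖b₂‖=1.684514; λ = 2/(‖b₁‖+‖b₂‖) = 0.593643, sign → tz>0 ⇒ λ=+0.593643
r₁ = λ·B[:,0] = (+0.86314,-0.31757,-0.39260); r₂ = λ·B[:,1] = (+0.47606,+0.77103,+0.42295)
r₃ = r₁×r₂ = (+0.16839,-0.55197,+0.81669); SVD([r₁ r₂ r₃]) → R = UVᵀ:
  R  [+0.86314 +0.47606 +0.16839]
  R  [-0.31757 +0.77103 -0.55197]
  R  [-0.39260 +0.42295 +0.81669]
t = (-0.08333, -0.06363, +0.59364) m
tr R = 2.450851; θ = arccos((tr R − 1)/2) = 0.759144 rad = 43.496°
axis k = ((R−Rᵀ)₃₂, (R−Rᵀ)₁₃, (R−Rᵀ)₂₁) / (2 sinθ) = (+0.708205, +0.407523, -0.576516)
rvec = θ·k = (+0.537629, +0.309368, -0.437659)

rvec=(0.5376, 0.3094, -0.4377) tvec=(-0.0833, -0.0636, 0.5936)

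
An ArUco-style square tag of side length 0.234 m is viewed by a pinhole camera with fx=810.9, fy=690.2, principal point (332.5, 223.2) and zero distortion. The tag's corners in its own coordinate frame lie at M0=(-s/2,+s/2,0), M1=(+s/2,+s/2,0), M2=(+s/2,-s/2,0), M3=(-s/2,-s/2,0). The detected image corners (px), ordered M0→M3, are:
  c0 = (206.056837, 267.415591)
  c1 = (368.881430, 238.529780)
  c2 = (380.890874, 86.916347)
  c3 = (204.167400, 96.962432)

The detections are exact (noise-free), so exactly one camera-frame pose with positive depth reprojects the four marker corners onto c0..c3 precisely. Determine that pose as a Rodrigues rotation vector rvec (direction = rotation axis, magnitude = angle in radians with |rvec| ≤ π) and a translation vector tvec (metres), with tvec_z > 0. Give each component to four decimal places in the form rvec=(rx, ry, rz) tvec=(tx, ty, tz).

rvec=(0.3653, -0.5816, -0.0602) tvec=(-0.0443, -0.0671, 0.9666)

Intrinsics K: fx=810.9, fy=690.2, cx=332.5, cy=223.2
Marker side s = 0.234 m; corners in marker frame (Z=0):
  M0 = (-0.1170, +0.1170, 0)
  M1 = (+0.1170, +0.1170, 0)
  M2 = (+0.1170, -0.1170, 0)
  M3 = (-0.1170, -0.1170, 0)
Detected image corners:
  c0 = (206.056837, 267.415591) px
  c1 = (368.881430, 238.529780) px
  c2 = (380.890874, 86.916347) px
  c3 = (204.167400, 96.962432) px
Planar DLT: solve 8×8 A·h = b for H (H[2,2]=1):
  H  [+882.08169 +82.64760 +295.29586]
  H  [+8.94220 +748.74575 +175.28493]
  H  [+0.54422 +0.36608 +1.00000]
B = K⁻¹H; ‖b₁‖=1.034573, ‖b₂‖=1.034573; λ = 2/(‖b₁‖+‖b₂‖) = 0.966582, sign → tz>0 ⇒ λ=+0.966582
r₁ = λ·B[:,0] = (+0.83574,-0.15759,+0.52603); r₂ = λ·B[:,1] = (-0.04658,+0.93414,+0.35385)
r₃ = r₁×r₂ = (-0.54715,-0.32022,+0.77336); SVD([r₁ r₂ r₃]) → R = UVᵀ:
  R  [+0.83574 -0.04658 -0.54715]
  R  [-0.15759 +0.93414 -0.32022]
  R  [+0.52603 +0.35385 +0.77336]
t = (-0.04435, -0.06710, +0.96658) m
tr R = 2.543236; θ = arccos((tr R − 1)/2) = 0.689415 rad = 39.501°
axis k = ((R−Rᵀ)₃₂, (R−Rᵀ)₁₃, (R−Rᵀ)₂₁) / (2 sinθ) = (+0.529855, -0.843587, -0.087263)
rvec = θ·k = (+0.365290, -0.581582, -0.060160)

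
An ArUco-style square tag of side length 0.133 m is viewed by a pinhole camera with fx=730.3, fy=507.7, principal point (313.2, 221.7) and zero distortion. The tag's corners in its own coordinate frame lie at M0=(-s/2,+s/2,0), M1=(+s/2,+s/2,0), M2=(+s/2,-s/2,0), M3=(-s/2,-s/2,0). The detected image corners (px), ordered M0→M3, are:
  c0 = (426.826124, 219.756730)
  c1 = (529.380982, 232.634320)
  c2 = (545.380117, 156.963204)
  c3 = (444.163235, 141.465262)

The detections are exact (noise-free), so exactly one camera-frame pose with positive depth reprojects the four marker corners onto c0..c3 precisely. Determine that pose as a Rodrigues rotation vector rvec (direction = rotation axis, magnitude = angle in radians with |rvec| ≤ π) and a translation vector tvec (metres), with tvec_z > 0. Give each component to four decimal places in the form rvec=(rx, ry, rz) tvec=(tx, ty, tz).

rvec=(-0.0288, -0.2351, 0.1648) tvec=(0.2057, -0.0578, 0.8624)

Intrinsics K: fx=730.3, fy=507.7, cx=313.2, cy=221.7
Marker side s = 0.133 m; corners in marker frame (Z=0):
  M0 = (-0.0665, +0.0665, 0)
  M1 = (+0.0665, +0.0665, 0)
  M2 = (+0.0665, -0.0665, 0)
  M3 = (-0.0665, -0.0665, 0)
Detected image corners:
  c0 = (426.826124, 219.756730) px
  c1 = (529.380982, 232.634320) px
  c2 = (545.380117, 156.963204) px
  c3 = (444.163235, 141.465262) px
Planar DLT: solve 8×8 A·h = b for H (H[2,2]=1):
  H  [+895.48424 -152.08848 +487.36969]
  H  [+156.66032 +568.27034 +187.68911]
  H  [+0.26611 -0.05520 +1.00000]
B = K⁻¹H; ‖b₁‖=1.159527, ‖b₂‖=1.159527; λ = 2/(‖b₁‖+‖b₂‖) = 0.862421, sign → tz>0 ⇒ λ=+0.862421
r₁ = λ·B[:,0] = (+0.95907,+0.16590,+0.22949); r₂ = λ·B[:,1] = (-0.15919,+0.98610,-0.04761)
r₃ = r₁×r₂ = (-0.23420,+0.00913,+0.97214); SVD([r₁ r₂ r₃]) → R = UVᵀ:
  R  [+0.95907 -0.15919 -0.23420]
  R  [+0.16590 +0.98610 +0.00913]
  R  [+0.22949 -0.04761 +0.97214]
t = (+0.20568, -0.05777, +0.86242) m
tr R = 2.917312; θ = arccos((tr R − 1)/2) = 0.288556 rad = 16.533°
axis k = ((R−Rᵀ)₃₂, (R−Rᵀ)₁₃, (R−Rᵀ)₂₁) / (2 sinθ) = (-0.099690, -0.814739, +0.571193)
rvec = θ·k = (-0.028766, -0.235098, +0.164821)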